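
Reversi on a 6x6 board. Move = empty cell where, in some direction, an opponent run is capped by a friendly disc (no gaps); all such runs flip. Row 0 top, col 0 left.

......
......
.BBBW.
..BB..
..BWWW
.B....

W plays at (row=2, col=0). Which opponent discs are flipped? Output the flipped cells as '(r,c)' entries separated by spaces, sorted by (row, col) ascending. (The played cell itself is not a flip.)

Dir NW: edge -> no flip
Dir N: first cell '.' (not opp) -> no flip
Dir NE: first cell '.' (not opp) -> no flip
Dir W: edge -> no flip
Dir E: opp run (2,1) (2,2) (2,3) capped by W -> flip
Dir SW: edge -> no flip
Dir S: first cell '.' (not opp) -> no flip
Dir SE: first cell '.' (not opp) -> no flip

Answer: (2,1) (2,2) (2,3)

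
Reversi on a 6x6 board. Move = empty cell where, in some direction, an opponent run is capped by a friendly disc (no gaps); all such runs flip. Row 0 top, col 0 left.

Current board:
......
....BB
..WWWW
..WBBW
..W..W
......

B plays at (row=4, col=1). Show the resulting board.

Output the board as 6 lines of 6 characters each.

Place B at (4,1); scan 8 dirs for brackets.
Dir NW: first cell '.' (not opp) -> no flip
Dir N: first cell '.' (not opp) -> no flip
Dir NE: opp run (3,2) (2,3) capped by B -> flip
Dir W: first cell '.' (not opp) -> no flip
Dir E: opp run (4,2), next='.' -> no flip
Dir SW: first cell '.' (not opp) -> no flip
Dir S: first cell '.' (not opp) -> no flip
Dir SE: first cell '.' (not opp) -> no flip
All flips: (2,3) (3,2)

Answer: ......
....BB
..WBWW
..BBBW
.BW..W
......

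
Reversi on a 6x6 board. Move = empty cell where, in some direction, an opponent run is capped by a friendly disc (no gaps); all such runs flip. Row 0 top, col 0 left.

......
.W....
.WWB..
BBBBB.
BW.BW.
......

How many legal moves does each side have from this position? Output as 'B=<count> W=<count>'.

-- B to move --
(0,0): flips 2 -> legal
(0,1): flips 2 -> legal
(0,2): no bracket -> illegal
(1,0): flips 1 -> legal
(1,2): flips 2 -> legal
(1,3): flips 1 -> legal
(2,0): flips 2 -> legal
(3,5): no bracket -> illegal
(4,2): flips 1 -> legal
(4,5): flips 1 -> legal
(5,0): flips 1 -> legal
(5,1): flips 1 -> legal
(5,2): flips 1 -> legal
(5,3): no bracket -> illegal
(5,4): flips 1 -> legal
(5,5): flips 1 -> legal
B mobility = 13
-- W to move --
(1,2): no bracket -> illegal
(1,3): no bracket -> illegal
(1,4): flips 2 -> legal
(2,0): no bracket -> illegal
(2,4): flips 2 -> legal
(2,5): no bracket -> illegal
(3,5): no bracket -> illegal
(4,2): flips 2 -> legal
(4,5): no bracket -> illegal
(5,0): no bracket -> illegal
(5,1): no bracket -> illegal
(5,2): no bracket -> illegal
(5,3): no bracket -> illegal
(5,4): flips 2 -> legal
W mobility = 4

Answer: B=13 W=4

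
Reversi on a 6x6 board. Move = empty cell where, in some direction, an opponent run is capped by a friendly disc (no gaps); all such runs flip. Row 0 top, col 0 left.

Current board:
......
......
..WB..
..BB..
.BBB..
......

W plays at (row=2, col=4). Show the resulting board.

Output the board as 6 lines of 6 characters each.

Answer: ......
......
..WWW.
..BB..
.BBB..
......

Derivation:
Place W at (2,4); scan 8 dirs for brackets.
Dir NW: first cell '.' (not opp) -> no flip
Dir N: first cell '.' (not opp) -> no flip
Dir NE: first cell '.' (not opp) -> no flip
Dir W: opp run (2,3) capped by W -> flip
Dir E: first cell '.' (not opp) -> no flip
Dir SW: opp run (3,3) (4,2), next='.' -> no flip
Dir S: first cell '.' (not opp) -> no flip
Dir SE: first cell '.' (not opp) -> no flip
All flips: (2,3)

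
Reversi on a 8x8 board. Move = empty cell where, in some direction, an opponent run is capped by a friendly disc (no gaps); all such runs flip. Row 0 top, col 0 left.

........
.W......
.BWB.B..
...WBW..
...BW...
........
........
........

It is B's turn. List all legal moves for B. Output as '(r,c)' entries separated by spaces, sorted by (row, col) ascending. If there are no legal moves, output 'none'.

(0,0): no bracket -> illegal
(0,1): flips 1 -> legal
(0,2): no bracket -> illegal
(1,0): no bracket -> illegal
(1,2): no bracket -> illegal
(1,3): no bracket -> illegal
(2,0): no bracket -> illegal
(2,4): no bracket -> illegal
(2,6): no bracket -> illegal
(3,1): no bracket -> illegal
(3,2): flips 1 -> legal
(3,6): flips 1 -> legal
(4,2): no bracket -> illegal
(4,5): flips 2 -> legal
(4,6): no bracket -> illegal
(5,3): no bracket -> illegal
(5,4): flips 1 -> legal
(5,5): no bracket -> illegal

Answer: (0,1) (3,2) (3,6) (4,5) (5,4)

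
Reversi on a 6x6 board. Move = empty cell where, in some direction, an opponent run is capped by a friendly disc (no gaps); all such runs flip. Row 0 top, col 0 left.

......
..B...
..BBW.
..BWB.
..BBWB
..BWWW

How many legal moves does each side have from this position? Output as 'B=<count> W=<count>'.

Answer: B=3 W=7

Derivation:
-- B to move --
(1,3): no bracket -> illegal
(1,4): flips 1 -> legal
(1,5): flips 2 -> legal
(2,5): flips 1 -> legal
(3,5): no bracket -> illegal
B mobility = 3
-- W to move --
(0,1): no bracket -> illegal
(0,2): no bracket -> illegal
(0,3): no bracket -> illegal
(1,1): flips 1 -> legal
(1,3): flips 1 -> legal
(1,4): no bracket -> illegal
(2,1): flips 4 -> legal
(2,5): no bracket -> illegal
(3,1): flips 2 -> legal
(3,5): flips 2 -> legal
(4,1): flips 2 -> legal
(5,1): flips 2 -> legal
W mobility = 7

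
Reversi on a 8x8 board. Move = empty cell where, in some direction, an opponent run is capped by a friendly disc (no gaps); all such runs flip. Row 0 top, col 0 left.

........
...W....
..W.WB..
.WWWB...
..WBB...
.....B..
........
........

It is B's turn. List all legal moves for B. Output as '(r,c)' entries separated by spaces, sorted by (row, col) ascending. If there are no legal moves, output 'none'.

Answer: (1,1) (1,4) (2,1) (2,3) (3,0) (4,1)

Derivation:
(0,2): no bracket -> illegal
(0,3): no bracket -> illegal
(0,4): no bracket -> illegal
(1,1): flips 2 -> legal
(1,2): no bracket -> illegal
(1,4): flips 1 -> legal
(1,5): no bracket -> illegal
(2,0): no bracket -> illegal
(2,1): flips 1 -> legal
(2,3): flips 2 -> legal
(3,0): flips 3 -> legal
(3,5): no bracket -> illegal
(4,0): no bracket -> illegal
(4,1): flips 1 -> legal
(5,1): no bracket -> illegal
(5,2): no bracket -> illegal
(5,3): no bracket -> illegal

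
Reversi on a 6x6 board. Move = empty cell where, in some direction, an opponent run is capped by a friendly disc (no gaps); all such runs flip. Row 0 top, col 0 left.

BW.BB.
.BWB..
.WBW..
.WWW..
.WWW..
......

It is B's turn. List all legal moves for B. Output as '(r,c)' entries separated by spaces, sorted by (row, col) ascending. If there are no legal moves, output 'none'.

Answer: (0,2) (2,0) (2,4) (3,0) (4,0) (4,4) (5,1) (5,2) (5,3)

Derivation:
(0,2): flips 2 -> legal
(1,0): no bracket -> illegal
(1,4): no bracket -> illegal
(2,0): flips 1 -> legal
(2,4): flips 1 -> legal
(3,0): flips 2 -> legal
(3,4): no bracket -> illegal
(4,0): flips 1 -> legal
(4,4): flips 1 -> legal
(5,0): no bracket -> illegal
(5,1): flips 3 -> legal
(5,2): flips 2 -> legal
(5,3): flips 3 -> legal
(5,4): no bracket -> illegal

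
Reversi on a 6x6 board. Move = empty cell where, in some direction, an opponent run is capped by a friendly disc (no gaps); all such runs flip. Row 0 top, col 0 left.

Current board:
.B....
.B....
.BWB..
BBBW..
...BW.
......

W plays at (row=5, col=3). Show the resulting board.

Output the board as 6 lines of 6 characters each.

Place W at (5,3); scan 8 dirs for brackets.
Dir NW: first cell '.' (not opp) -> no flip
Dir N: opp run (4,3) capped by W -> flip
Dir NE: first cell 'W' (not opp) -> no flip
Dir W: first cell '.' (not opp) -> no flip
Dir E: first cell '.' (not opp) -> no flip
Dir SW: edge -> no flip
Dir S: edge -> no flip
Dir SE: edge -> no flip
All flips: (4,3)

Answer: .B....
.B....
.BWB..
BBBW..
...WW.
...W..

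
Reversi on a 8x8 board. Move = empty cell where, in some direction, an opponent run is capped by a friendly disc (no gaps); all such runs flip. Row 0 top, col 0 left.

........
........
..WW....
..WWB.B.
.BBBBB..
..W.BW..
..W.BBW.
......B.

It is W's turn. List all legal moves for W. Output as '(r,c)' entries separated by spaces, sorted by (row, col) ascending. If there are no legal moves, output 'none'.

(2,4): no bracket -> illegal
(2,5): flips 2 -> legal
(2,6): no bracket -> illegal
(2,7): no bracket -> illegal
(3,0): flips 1 -> legal
(3,1): no bracket -> illegal
(3,5): flips 2 -> legal
(3,7): no bracket -> illegal
(4,0): no bracket -> illegal
(4,6): no bracket -> illegal
(4,7): no bracket -> illegal
(5,0): flips 1 -> legal
(5,1): flips 1 -> legal
(5,3): flips 2 -> legal
(5,6): flips 2 -> legal
(6,3): flips 2 -> legal
(6,7): no bracket -> illegal
(7,3): flips 1 -> legal
(7,4): no bracket -> illegal
(7,5): flips 1 -> legal
(7,7): no bracket -> illegal

Answer: (2,5) (3,0) (3,5) (5,0) (5,1) (5,3) (5,6) (6,3) (7,3) (7,5)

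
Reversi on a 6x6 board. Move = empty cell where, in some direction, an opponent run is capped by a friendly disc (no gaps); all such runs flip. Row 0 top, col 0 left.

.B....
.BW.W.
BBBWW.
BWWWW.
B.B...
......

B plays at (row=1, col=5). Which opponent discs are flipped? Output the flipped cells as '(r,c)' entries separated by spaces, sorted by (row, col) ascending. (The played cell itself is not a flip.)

Dir NW: first cell '.' (not opp) -> no flip
Dir N: first cell '.' (not opp) -> no flip
Dir NE: edge -> no flip
Dir W: opp run (1,4), next='.' -> no flip
Dir E: edge -> no flip
Dir SW: opp run (2,4) (3,3) capped by B -> flip
Dir S: first cell '.' (not opp) -> no flip
Dir SE: edge -> no flip

Answer: (2,4) (3,3)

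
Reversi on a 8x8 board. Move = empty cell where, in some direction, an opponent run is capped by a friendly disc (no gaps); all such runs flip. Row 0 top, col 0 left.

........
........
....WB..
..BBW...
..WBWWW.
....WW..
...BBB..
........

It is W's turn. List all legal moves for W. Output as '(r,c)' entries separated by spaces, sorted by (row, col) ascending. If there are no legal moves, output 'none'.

(1,4): no bracket -> illegal
(1,5): no bracket -> illegal
(1,6): flips 1 -> legal
(2,1): flips 2 -> legal
(2,2): flips 2 -> legal
(2,3): no bracket -> illegal
(2,6): flips 1 -> legal
(3,1): flips 2 -> legal
(3,5): no bracket -> illegal
(3,6): no bracket -> illegal
(4,1): no bracket -> illegal
(5,2): flips 1 -> legal
(5,3): no bracket -> illegal
(5,6): no bracket -> illegal
(6,2): no bracket -> illegal
(6,6): no bracket -> illegal
(7,2): flips 1 -> legal
(7,3): flips 1 -> legal
(7,4): flips 1 -> legal
(7,5): flips 1 -> legal
(7,6): flips 1 -> legal

Answer: (1,6) (2,1) (2,2) (2,6) (3,1) (5,2) (7,2) (7,3) (7,4) (7,5) (7,6)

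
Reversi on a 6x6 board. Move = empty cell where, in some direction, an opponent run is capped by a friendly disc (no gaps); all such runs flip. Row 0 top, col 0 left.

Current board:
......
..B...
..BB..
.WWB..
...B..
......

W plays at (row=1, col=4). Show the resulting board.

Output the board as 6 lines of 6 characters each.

Answer: ......
..B.W.
..BW..
.WWB..
...B..
......

Derivation:
Place W at (1,4); scan 8 dirs for brackets.
Dir NW: first cell '.' (not opp) -> no flip
Dir N: first cell '.' (not opp) -> no flip
Dir NE: first cell '.' (not opp) -> no flip
Dir W: first cell '.' (not opp) -> no flip
Dir E: first cell '.' (not opp) -> no flip
Dir SW: opp run (2,3) capped by W -> flip
Dir S: first cell '.' (not opp) -> no flip
Dir SE: first cell '.' (not opp) -> no flip
All flips: (2,3)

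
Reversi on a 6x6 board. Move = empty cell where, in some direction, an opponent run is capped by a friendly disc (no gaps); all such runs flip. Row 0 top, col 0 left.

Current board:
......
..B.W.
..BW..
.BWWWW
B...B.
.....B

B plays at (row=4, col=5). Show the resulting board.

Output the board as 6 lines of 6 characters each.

Answer: ......
..B.W.
..BB..
.BWWBW
B...BB
.....B

Derivation:
Place B at (4,5); scan 8 dirs for brackets.
Dir NW: opp run (3,4) (2,3) capped by B -> flip
Dir N: opp run (3,5), next='.' -> no flip
Dir NE: edge -> no flip
Dir W: first cell 'B' (not opp) -> no flip
Dir E: edge -> no flip
Dir SW: first cell '.' (not opp) -> no flip
Dir S: first cell 'B' (not opp) -> no flip
Dir SE: edge -> no flip
All flips: (2,3) (3,4)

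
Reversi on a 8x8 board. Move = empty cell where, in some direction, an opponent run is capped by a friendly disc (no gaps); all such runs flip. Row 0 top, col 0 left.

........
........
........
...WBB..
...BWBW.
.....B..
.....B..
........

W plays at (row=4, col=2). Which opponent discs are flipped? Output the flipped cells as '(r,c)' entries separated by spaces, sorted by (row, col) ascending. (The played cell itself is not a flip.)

Answer: (4,3)

Derivation:
Dir NW: first cell '.' (not opp) -> no flip
Dir N: first cell '.' (not opp) -> no flip
Dir NE: first cell 'W' (not opp) -> no flip
Dir W: first cell '.' (not opp) -> no flip
Dir E: opp run (4,3) capped by W -> flip
Dir SW: first cell '.' (not opp) -> no flip
Dir S: first cell '.' (not opp) -> no flip
Dir SE: first cell '.' (not opp) -> no flip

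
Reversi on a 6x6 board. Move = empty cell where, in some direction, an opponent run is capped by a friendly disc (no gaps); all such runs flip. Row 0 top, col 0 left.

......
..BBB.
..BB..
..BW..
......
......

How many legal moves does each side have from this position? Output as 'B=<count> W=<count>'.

-- B to move --
(2,4): no bracket -> illegal
(3,4): flips 1 -> legal
(4,2): no bracket -> illegal
(4,3): flips 1 -> legal
(4,4): flips 1 -> legal
B mobility = 3
-- W to move --
(0,1): no bracket -> illegal
(0,2): no bracket -> illegal
(0,3): flips 2 -> legal
(0,4): no bracket -> illegal
(0,5): no bracket -> illegal
(1,1): flips 1 -> legal
(1,5): no bracket -> illegal
(2,1): no bracket -> illegal
(2,4): no bracket -> illegal
(2,5): no bracket -> illegal
(3,1): flips 1 -> legal
(3,4): no bracket -> illegal
(4,1): no bracket -> illegal
(4,2): no bracket -> illegal
(4,3): no bracket -> illegal
W mobility = 3

Answer: B=3 W=3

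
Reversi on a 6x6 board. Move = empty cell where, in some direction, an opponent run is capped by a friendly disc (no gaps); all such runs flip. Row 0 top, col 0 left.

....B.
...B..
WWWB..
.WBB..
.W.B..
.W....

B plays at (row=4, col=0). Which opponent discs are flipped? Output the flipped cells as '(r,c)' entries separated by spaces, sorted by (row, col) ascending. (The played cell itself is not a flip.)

Dir NW: edge -> no flip
Dir N: first cell '.' (not opp) -> no flip
Dir NE: opp run (3,1) (2,2) capped by B -> flip
Dir W: edge -> no flip
Dir E: opp run (4,1), next='.' -> no flip
Dir SW: edge -> no flip
Dir S: first cell '.' (not opp) -> no flip
Dir SE: opp run (5,1), next=edge -> no flip

Answer: (2,2) (3,1)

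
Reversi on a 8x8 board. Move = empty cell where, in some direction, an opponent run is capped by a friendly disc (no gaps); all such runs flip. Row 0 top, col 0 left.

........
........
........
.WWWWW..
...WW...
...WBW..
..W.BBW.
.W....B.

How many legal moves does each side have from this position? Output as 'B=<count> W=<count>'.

-- B to move --
(2,0): no bracket -> illegal
(2,1): flips 2 -> legal
(2,2): no bracket -> illegal
(2,3): no bracket -> illegal
(2,4): flips 2 -> legal
(2,5): no bracket -> illegal
(2,6): no bracket -> illegal
(3,0): no bracket -> illegal
(3,6): no bracket -> illegal
(4,0): no bracket -> illegal
(4,1): no bracket -> illegal
(4,2): flips 1 -> legal
(4,5): flips 1 -> legal
(4,6): flips 1 -> legal
(5,1): no bracket -> illegal
(5,2): flips 1 -> legal
(5,6): flips 2 -> legal
(5,7): no bracket -> illegal
(6,0): no bracket -> illegal
(6,1): no bracket -> illegal
(6,3): no bracket -> illegal
(6,7): flips 1 -> legal
(7,0): no bracket -> illegal
(7,2): no bracket -> illegal
(7,3): no bracket -> illegal
(7,5): no bracket -> illegal
(7,7): no bracket -> illegal
B mobility = 8
-- W to move --
(4,5): no bracket -> illegal
(5,6): no bracket -> illegal
(6,3): flips 2 -> legal
(6,7): no bracket -> illegal
(7,3): flips 1 -> legal
(7,4): flips 2 -> legal
(7,5): flips 2 -> legal
(7,7): no bracket -> illegal
W mobility = 4

Answer: B=8 W=4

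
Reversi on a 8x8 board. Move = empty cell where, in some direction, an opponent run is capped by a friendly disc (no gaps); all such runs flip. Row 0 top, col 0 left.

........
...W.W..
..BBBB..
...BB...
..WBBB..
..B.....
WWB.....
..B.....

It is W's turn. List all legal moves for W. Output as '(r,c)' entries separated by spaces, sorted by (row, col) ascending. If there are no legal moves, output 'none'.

Answer: (1,6) (3,1) (3,5) (4,6) (5,3) (6,3)

Derivation:
(1,1): no bracket -> illegal
(1,2): no bracket -> illegal
(1,4): no bracket -> illegal
(1,6): flips 4 -> legal
(2,1): no bracket -> illegal
(2,6): no bracket -> illegal
(3,1): flips 1 -> legal
(3,2): no bracket -> illegal
(3,5): flips 2 -> legal
(3,6): no bracket -> illegal
(4,1): no bracket -> illegal
(4,6): flips 3 -> legal
(5,1): no bracket -> illegal
(5,3): flips 3 -> legal
(5,4): no bracket -> illegal
(5,5): no bracket -> illegal
(5,6): no bracket -> illegal
(6,3): flips 1 -> legal
(7,1): no bracket -> illegal
(7,3): no bracket -> illegal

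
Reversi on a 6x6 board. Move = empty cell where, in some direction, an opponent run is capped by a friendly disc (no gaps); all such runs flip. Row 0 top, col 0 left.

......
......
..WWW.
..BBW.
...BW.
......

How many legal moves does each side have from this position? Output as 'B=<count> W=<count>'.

Answer: B=9 W=5

Derivation:
-- B to move --
(1,1): flips 1 -> legal
(1,2): flips 1 -> legal
(1,3): flips 1 -> legal
(1,4): flips 1 -> legal
(1,5): flips 1 -> legal
(2,1): no bracket -> illegal
(2,5): flips 1 -> legal
(3,1): no bracket -> illegal
(3,5): flips 1 -> legal
(4,5): flips 1 -> legal
(5,3): no bracket -> illegal
(5,4): no bracket -> illegal
(5,5): flips 1 -> legal
B mobility = 9
-- W to move --
(2,1): no bracket -> illegal
(3,1): flips 2 -> legal
(4,1): flips 1 -> legal
(4,2): flips 3 -> legal
(5,2): flips 1 -> legal
(5,3): flips 2 -> legal
(5,4): no bracket -> illegal
W mobility = 5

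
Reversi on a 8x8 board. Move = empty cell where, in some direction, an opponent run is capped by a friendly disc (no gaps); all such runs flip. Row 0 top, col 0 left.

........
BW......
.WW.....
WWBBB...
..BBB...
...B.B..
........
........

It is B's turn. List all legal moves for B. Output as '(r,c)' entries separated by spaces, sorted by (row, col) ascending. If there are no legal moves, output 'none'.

(0,0): flips 2 -> legal
(0,1): no bracket -> illegal
(0,2): no bracket -> illegal
(1,2): flips 2 -> legal
(1,3): no bracket -> illegal
(2,0): flips 1 -> legal
(2,3): no bracket -> illegal
(4,0): no bracket -> illegal
(4,1): no bracket -> illegal

Answer: (0,0) (1,2) (2,0)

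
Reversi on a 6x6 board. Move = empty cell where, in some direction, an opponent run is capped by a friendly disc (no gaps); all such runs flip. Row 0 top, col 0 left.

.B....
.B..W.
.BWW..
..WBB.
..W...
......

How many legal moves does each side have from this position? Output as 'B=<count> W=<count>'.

Answer: B=6 W=8

Derivation:
-- B to move --
(0,3): no bracket -> illegal
(0,4): no bracket -> illegal
(0,5): no bracket -> illegal
(1,2): flips 1 -> legal
(1,3): flips 1 -> legal
(1,5): no bracket -> illegal
(2,4): flips 2 -> legal
(2,5): no bracket -> illegal
(3,1): flips 1 -> legal
(4,1): no bracket -> illegal
(4,3): flips 1 -> legal
(5,1): flips 1 -> legal
(5,2): no bracket -> illegal
(5,3): no bracket -> illegal
B mobility = 6
-- W to move --
(0,0): flips 1 -> legal
(0,2): no bracket -> illegal
(1,0): flips 1 -> legal
(1,2): no bracket -> illegal
(2,0): flips 1 -> legal
(2,4): flips 1 -> legal
(2,5): no bracket -> illegal
(3,0): no bracket -> illegal
(3,1): no bracket -> illegal
(3,5): flips 2 -> legal
(4,3): flips 1 -> legal
(4,4): flips 1 -> legal
(4,5): flips 1 -> legal
W mobility = 8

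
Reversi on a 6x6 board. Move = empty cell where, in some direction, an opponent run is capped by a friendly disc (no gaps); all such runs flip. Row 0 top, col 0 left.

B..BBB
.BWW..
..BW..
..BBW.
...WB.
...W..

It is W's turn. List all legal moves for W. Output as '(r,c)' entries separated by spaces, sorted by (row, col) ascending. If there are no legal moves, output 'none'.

(0,1): no bracket -> illegal
(0,2): no bracket -> illegal
(1,0): flips 1 -> legal
(1,4): no bracket -> illegal
(1,5): no bracket -> illegal
(2,0): no bracket -> illegal
(2,1): flips 2 -> legal
(2,4): no bracket -> illegal
(3,1): flips 3 -> legal
(3,5): flips 1 -> legal
(4,1): flips 1 -> legal
(4,2): flips 2 -> legal
(4,5): flips 1 -> legal
(5,4): flips 1 -> legal
(5,5): no bracket -> illegal

Answer: (1,0) (2,1) (3,1) (3,5) (4,1) (4,2) (4,5) (5,4)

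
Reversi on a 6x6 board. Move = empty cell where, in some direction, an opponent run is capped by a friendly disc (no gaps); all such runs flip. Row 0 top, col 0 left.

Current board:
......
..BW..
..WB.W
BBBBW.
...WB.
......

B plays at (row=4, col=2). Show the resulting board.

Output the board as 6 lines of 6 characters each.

Place B at (4,2); scan 8 dirs for brackets.
Dir NW: first cell 'B' (not opp) -> no flip
Dir N: first cell 'B' (not opp) -> no flip
Dir NE: first cell 'B' (not opp) -> no flip
Dir W: first cell '.' (not opp) -> no flip
Dir E: opp run (4,3) capped by B -> flip
Dir SW: first cell '.' (not opp) -> no flip
Dir S: first cell '.' (not opp) -> no flip
Dir SE: first cell '.' (not opp) -> no flip
All flips: (4,3)

Answer: ......
..BW..
..WB.W
BBBBW.
..BBB.
......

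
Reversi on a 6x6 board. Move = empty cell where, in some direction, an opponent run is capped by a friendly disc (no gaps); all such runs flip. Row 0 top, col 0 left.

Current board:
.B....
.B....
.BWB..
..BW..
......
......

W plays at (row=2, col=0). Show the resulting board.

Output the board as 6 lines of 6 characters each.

Answer: .B....
.B....
WWWB..
..BW..
......
......

Derivation:
Place W at (2,0); scan 8 dirs for brackets.
Dir NW: edge -> no flip
Dir N: first cell '.' (not opp) -> no flip
Dir NE: opp run (1,1), next='.' -> no flip
Dir W: edge -> no flip
Dir E: opp run (2,1) capped by W -> flip
Dir SW: edge -> no flip
Dir S: first cell '.' (not opp) -> no flip
Dir SE: first cell '.' (not opp) -> no flip
All flips: (2,1)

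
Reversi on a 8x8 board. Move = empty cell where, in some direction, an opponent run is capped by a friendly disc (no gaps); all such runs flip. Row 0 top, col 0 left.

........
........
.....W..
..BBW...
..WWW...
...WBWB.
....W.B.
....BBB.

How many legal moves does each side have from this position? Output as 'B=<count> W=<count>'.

Answer: B=6 W=8

Derivation:
-- B to move --
(1,4): no bracket -> illegal
(1,5): no bracket -> illegal
(1,6): no bracket -> illegal
(2,3): no bracket -> illegal
(2,4): flips 2 -> legal
(2,6): no bracket -> illegal
(3,1): flips 3 -> legal
(3,5): flips 1 -> legal
(3,6): no bracket -> illegal
(4,1): no bracket -> illegal
(4,5): no bracket -> illegal
(4,6): no bracket -> illegal
(5,1): flips 1 -> legal
(5,2): flips 2 -> legal
(6,2): no bracket -> illegal
(6,3): flips 2 -> legal
(6,5): no bracket -> illegal
(7,3): no bracket -> illegal
B mobility = 6
-- W to move --
(2,1): flips 1 -> legal
(2,2): flips 2 -> legal
(2,3): flips 1 -> legal
(2,4): flips 1 -> legal
(3,1): flips 2 -> legal
(4,1): no bracket -> illegal
(4,5): no bracket -> illegal
(4,6): no bracket -> illegal
(4,7): no bracket -> illegal
(5,7): flips 1 -> legal
(6,3): no bracket -> illegal
(6,5): flips 1 -> legal
(6,7): no bracket -> illegal
(7,3): no bracket -> illegal
(7,7): flips 1 -> legal
W mobility = 8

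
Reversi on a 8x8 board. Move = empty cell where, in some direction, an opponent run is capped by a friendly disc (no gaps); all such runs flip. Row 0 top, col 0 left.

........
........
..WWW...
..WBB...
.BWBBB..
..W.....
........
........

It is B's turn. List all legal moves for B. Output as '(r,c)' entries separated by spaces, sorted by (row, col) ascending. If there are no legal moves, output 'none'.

Answer: (1,1) (1,2) (1,3) (1,4) (1,5) (2,1) (3,1) (5,1) (6,1) (6,3)

Derivation:
(1,1): flips 1 -> legal
(1,2): flips 1 -> legal
(1,3): flips 1 -> legal
(1,4): flips 3 -> legal
(1,5): flips 1 -> legal
(2,1): flips 1 -> legal
(2,5): no bracket -> illegal
(3,1): flips 1 -> legal
(3,5): no bracket -> illegal
(5,1): flips 1 -> legal
(5,3): no bracket -> illegal
(6,1): flips 1 -> legal
(6,2): no bracket -> illegal
(6,3): flips 1 -> legal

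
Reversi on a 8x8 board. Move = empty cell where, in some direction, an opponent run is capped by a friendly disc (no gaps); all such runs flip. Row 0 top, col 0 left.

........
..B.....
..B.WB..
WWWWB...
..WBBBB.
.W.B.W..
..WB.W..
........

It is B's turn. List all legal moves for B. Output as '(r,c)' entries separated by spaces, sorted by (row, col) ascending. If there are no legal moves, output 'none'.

Answer: (1,4) (2,0) (2,1) (2,3) (4,0) (4,1) (5,2) (6,1) (6,4) (6,6) (7,1) (7,5)

Derivation:
(1,3): no bracket -> illegal
(1,4): flips 1 -> legal
(1,5): no bracket -> illegal
(2,0): flips 2 -> legal
(2,1): flips 1 -> legal
(2,3): flips 2 -> legal
(3,5): no bracket -> illegal
(4,0): flips 1 -> legal
(4,1): flips 1 -> legal
(5,0): no bracket -> illegal
(5,2): flips 2 -> legal
(5,4): no bracket -> illegal
(5,6): no bracket -> illegal
(6,0): no bracket -> illegal
(6,1): flips 1 -> legal
(6,4): flips 1 -> legal
(6,6): flips 1 -> legal
(7,1): flips 1 -> legal
(7,2): no bracket -> illegal
(7,3): no bracket -> illegal
(7,4): no bracket -> illegal
(7,5): flips 2 -> legal
(7,6): no bracket -> illegal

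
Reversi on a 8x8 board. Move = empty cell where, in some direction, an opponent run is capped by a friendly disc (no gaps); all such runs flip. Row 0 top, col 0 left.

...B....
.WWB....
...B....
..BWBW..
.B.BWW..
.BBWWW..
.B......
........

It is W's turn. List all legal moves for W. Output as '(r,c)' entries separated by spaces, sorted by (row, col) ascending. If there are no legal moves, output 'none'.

Answer: (1,4) (2,1) (2,4) (3,1) (4,2) (5,0)

Derivation:
(0,2): no bracket -> illegal
(0,4): no bracket -> illegal
(1,4): flips 1 -> legal
(2,1): flips 2 -> legal
(2,2): no bracket -> illegal
(2,4): flips 1 -> legal
(2,5): no bracket -> illegal
(3,0): no bracket -> illegal
(3,1): flips 1 -> legal
(4,0): no bracket -> illegal
(4,2): flips 1 -> legal
(5,0): flips 2 -> legal
(6,0): no bracket -> illegal
(6,2): no bracket -> illegal
(6,3): no bracket -> illegal
(7,0): no bracket -> illegal
(7,1): no bracket -> illegal
(7,2): no bracket -> illegal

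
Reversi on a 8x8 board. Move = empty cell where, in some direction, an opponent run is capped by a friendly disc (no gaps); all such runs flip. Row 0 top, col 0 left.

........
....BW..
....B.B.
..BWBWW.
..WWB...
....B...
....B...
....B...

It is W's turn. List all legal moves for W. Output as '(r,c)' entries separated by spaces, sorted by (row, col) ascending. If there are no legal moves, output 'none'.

(0,3): no bracket -> illegal
(0,4): no bracket -> illegal
(0,5): no bracket -> illegal
(1,3): flips 2 -> legal
(1,6): flips 1 -> legal
(1,7): flips 1 -> legal
(2,1): flips 1 -> legal
(2,2): flips 1 -> legal
(2,3): no bracket -> illegal
(2,5): flips 1 -> legal
(2,7): no bracket -> illegal
(3,1): flips 1 -> legal
(3,7): flips 1 -> legal
(4,1): no bracket -> illegal
(4,5): flips 1 -> legal
(5,3): flips 1 -> legal
(5,5): flips 1 -> legal
(6,3): no bracket -> illegal
(6,5): flips 1 -> legal
(7,3): no bracket -> illegal
(7,5): no bracket -> illegal

Answer: (1,3) (1,6) (1,7) (2,1) (2,2) (2,5) (3,1) (3,7) (4,5) (5,3) (5,5) (6,5)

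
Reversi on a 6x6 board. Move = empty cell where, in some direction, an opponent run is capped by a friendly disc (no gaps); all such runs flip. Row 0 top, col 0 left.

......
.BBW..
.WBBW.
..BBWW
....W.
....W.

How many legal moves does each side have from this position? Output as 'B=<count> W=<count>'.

Answer: B=11 W=7

Derivation:
-- B to move --
(0,2): no bracket -> illegal
(0,3): flips 1 -> legal
(0,4): flips 1 -> legal
(1,0): flips 1 -> legal
(1,4): flips 1 -> legal
(1,5): flips 1 -> legal
(2,0): flips 1 -> legal
(2,5): flips 1 -> legal
(3,0): flips 1 -> legal
(3,1): flips 1 -> legal
(4,3): no bracket -> illegal
(4,5): flips 1 -> legal
(5,3): no bracket -> illegal
(5,5): flips 1 -> legal
B mobility = 11
-- W to move --
(0,0): flips 3 -> legal
(0,1): flips 3 -> legal
(0,2): no bracket -> illegal
(0,3): flips 1 -> legal
(1,0): flips 2 -> legal
(1,4): no bracket -> illegal
(2,0): no bracket -> illegal
(3,1): flips 3 -> legal
(4,1): no bracket -> illegal
(4,2): flips 1 -> legal
(4,3): flips 3 -> legal
W mobility = 7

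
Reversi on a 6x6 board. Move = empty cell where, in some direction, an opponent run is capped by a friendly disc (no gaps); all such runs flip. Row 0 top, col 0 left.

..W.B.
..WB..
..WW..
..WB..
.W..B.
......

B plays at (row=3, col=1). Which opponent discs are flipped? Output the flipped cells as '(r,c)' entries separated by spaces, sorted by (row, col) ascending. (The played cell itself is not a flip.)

Dir NW: first cell '.' (not opp) -> no flip
Dir N: first cell '.' (not opp) -> no flip
Dir NE: opp run (2,2) capped by B -> flip
Dir W: first cell '.' (not opp) -> no flip
Dir E: opp run (3,2) capped by B -> flip
Dir SW: first cell '.' (not opp) -> no flip
Dir S: opp run (4,1), next='.' -> no flip
Dir SE: first cell '.' (not opp) -> no flip

Answer: (2,2) (3,2)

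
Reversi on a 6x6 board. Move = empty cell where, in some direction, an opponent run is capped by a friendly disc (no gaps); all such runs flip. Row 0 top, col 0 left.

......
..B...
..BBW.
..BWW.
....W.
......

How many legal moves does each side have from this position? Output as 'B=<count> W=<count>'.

Answer: B=5 W=5

Derivation:
-- B to move --
(1,3): no bracket -> illegal
(1,4): no bracket -> illegal
(1,5): no bracket -> illegal
(2,5): flips 1 -> legal
(3,5): flips 2 -> legal
(4,2): no bracket -> illegal
(4,3): flips 1 -> legal
(4,5): flips 1 -> legal
(5,3): no bracket -> illegal
(5,4): no bracket -> illegal
(5,5): flips 2 -> legal
B mobility = 5
-- W to move --
(0,1): flips 2 -> legal
(0,2): no bracket -> illegal
(0,3): no bracket -> illegal
(1,1): flips 1 -> legal
(1,3): flips 1 -> legal
(1,4): no bracket -> illegal
(2,1): flips 2 -> legal
(3,1): flips 1 -> legal
(4,1): no bracket -> illegal
(4,2): no bracket -> illegal
(4,3): no bracket -> illegal
W mobility = 5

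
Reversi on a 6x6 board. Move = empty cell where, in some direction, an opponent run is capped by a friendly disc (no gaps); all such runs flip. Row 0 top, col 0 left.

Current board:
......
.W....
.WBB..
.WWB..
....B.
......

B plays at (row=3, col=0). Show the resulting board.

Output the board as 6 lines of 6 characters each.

Answer: ......
.W....
.WBB..
BBBB..
....B.
......

Derivation:
Place B at (3,0); scan 8 dirs for brackets.
Dir NW: edge -> no flip
Dir N: first cell '.' (not opp) -> no flip
Dir NE: opp run (2,1), next='.' -> no flip
Dir W: edge -> no flip
Dir E: opp run (3,1) (3,2) capped by B -> flip
Dir SW: edge -> no flip
Dir S: first cell '.' (not opp) -> no flip
Dir SE: first cell '.' (not opp) -> no flip
All flips: (3,1) (3,2)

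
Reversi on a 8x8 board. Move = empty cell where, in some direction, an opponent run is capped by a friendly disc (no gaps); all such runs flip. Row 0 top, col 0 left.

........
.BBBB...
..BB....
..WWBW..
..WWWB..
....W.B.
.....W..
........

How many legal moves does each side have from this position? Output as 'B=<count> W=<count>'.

Answer: B=10 W=10

Derivation:
-- B to move --
(2,1): no bracket -> illegal
(2,4): no bracket -> illegal
(2,5): flips 1 -> legal
(2,6): no bracket -> illegal
(3,1): flips 2 -> legal
(3,6): flips 1 -> legal
(4,1): flips 4 -> legal
(4,6): no bracket -> illegal
(5,1): no bracket -> illegal
(5,2): flips 3 -> legal
(5,3): flips 2 -> legal
(5,5): flips 2 -> legal
(6,3): flips 1 -> legal
(6,4): flips 2 -> legal
(6,6): no bracket -> illegal
(7,4): flips 1 -> legal
(7,5): no bracket -> illegal
(7,6): no bracket -> illegal
B mobility = 10
-- W to move --
(0,0): flips 2 -> legal
(0,1): no bracket -> illegal
(0,2): flips 2 -> legal
(0,3): flips 2 -> legal
(0,4): no bracket -> illegal
(0,5): flips 2 -> legal
(1,0): no bracket -> illegal
(1,5): no bracket -> illegal
(2,0): no bracket -> illegal
(2,1): no bracket -> illegal
(2,4): flips 1 -> legal
(2,5): flips 1 -> legal
(3,1): no bracket -> illegal
(3,6): flips 1 -> legal
(4,6): flips 1 -> legal
(4,7): flips 1 -> legal
(5,5): flips 1 -> legal
(5,7): no bracket -> illegal
(6,6): no bracket -> illegal
(6,7): no bracket -> illegal
W mobility = 10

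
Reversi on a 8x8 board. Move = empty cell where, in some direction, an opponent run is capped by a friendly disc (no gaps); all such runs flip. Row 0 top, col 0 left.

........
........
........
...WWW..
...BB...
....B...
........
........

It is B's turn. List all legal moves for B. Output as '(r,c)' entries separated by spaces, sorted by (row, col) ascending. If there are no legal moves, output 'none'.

Answer: (2,2) (2,3) (2,4) (2,5) (2,6)

Derivation:
(2,2): flips 1 -> legal
(2,3): flips 1 -> legal
(2,4): flips 1 -> legal
(2,5): flips 1 -> legal
(2,6): flips 1 -> legal
(3,2): no bracket -> illegal
(3,6): no bracket -> illegal
(4,2): no bracket -> illegal
(4,5): no bracket -> illegal
(4,6): no bracket -> illegal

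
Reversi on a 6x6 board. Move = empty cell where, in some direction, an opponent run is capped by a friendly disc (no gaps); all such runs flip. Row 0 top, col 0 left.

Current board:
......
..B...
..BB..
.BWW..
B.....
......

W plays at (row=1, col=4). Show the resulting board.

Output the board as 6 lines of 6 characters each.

Place W at (1,4); scan 8 dirs for brackets.
Dir NW: first cell '.' (not opp) -> no flip
Dir N: first cell '.' (not opp) -> no flip
Dir NE: first cell '.' (not opp) -> no flip
Dir W: first cell '.' (not opp) -> no flip
Dir E: first cell '.' (not opp) -> no flip
Dir SW: opp run (2,3) capped by W -> flip
Dir S: first cell '.' (not opp) -> no flip
Dir SE: first cell '.' (not opp) -> no flip
All flips: (2,3)

Answer: ......
..B.W.
..BW..
.BWW..
B.....
......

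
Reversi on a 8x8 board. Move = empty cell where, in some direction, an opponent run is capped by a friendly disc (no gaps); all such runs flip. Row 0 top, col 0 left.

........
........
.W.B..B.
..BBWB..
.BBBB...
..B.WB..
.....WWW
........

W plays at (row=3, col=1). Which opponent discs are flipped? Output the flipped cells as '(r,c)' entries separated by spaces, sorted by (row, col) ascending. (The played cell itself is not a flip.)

Answer: (3,2) (3,3)

Derivation:
Dir NW: first cell '.' (not opp) -> no flip
Dir N: first cell 'W' (not opp) -> no flip
Dir NE: first cell '.' (not opp) -> no flip
Dir W: first cell '.' (not opp) -> no flip
Dir E: opp run (3,2) (3,3) capped by W -> flip
Dir SW: first cell '.' (not opp) -> no flip
Dir S: opp run (4,1), next='.' -> no flip
Dir SE: opp run (4,2), next='.' -> no flip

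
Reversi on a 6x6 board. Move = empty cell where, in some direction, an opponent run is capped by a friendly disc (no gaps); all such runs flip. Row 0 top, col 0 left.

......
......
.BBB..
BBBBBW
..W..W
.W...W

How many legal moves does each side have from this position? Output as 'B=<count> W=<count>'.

-- B to move --
(2,4): no bracket -> illegal
(2,5): no bracket -> illegal
(4,0): no bracket -> illegal
(4,1): no bracket -> illegal
(4,3): no bracket -> illegal
(4,4): no bracket -> illegal
(5,0): no bracket -> illegal
(5,2): flips 1 -> legal
(5,3): flips 1 -> legal
(5,4): no bracket -> illegal
B mobility = 2
-- W to move --
(1,0): no bracket -> illegal
(1,1): no bracket -> illegal
(1,2): flips 4 -> legal
(1,3): no bracket -> illegal
(1,4): no bracket -> illegal
(2,0): flips 1 -> legal
(2,4): flips 1 -> legal
(2,5): no bracket -> illegal
(4,0): no bracket -> illegal
(4,1): no bracket -> illegal
(4,3): no bracket -> illegal
(4,4): no bracket -> illegal
W mobility = 3

Answer: B=2 W=3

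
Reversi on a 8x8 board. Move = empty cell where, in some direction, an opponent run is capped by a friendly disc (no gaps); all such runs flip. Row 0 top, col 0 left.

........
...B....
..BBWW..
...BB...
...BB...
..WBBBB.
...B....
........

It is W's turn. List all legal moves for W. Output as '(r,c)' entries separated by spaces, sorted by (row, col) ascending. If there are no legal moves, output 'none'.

(0,2): flips 1 -> legal
(0,3): no bracket -> illegal
(0,4): no bracket -> illegal
(1,1): no bracket -> illegal
(1,2): no bracket -> illegal
(1,4): no bracket -> illegal
(2,1): flips 2 -> legal
(3,1): no bracket -> illegal
(3,2): no bracket -> illegal
(3,5): no bracket -> illegal
(4,2): flips 1 -> legal
(4,5): no bracket -> illegal
(4,6): no bracket -> illegal
(4,7): no bracket -> illegal
(5,7): flips 4 -> legal
(6,2): no bracket -> illegal
(6,4): flips 3 -> legal
(6,5): no bracket -> illegal
(6,6): no bracket -> illegal
(6,7): no bracket -> illegal
(7,2): no bracket -> illegal
(7,3): no bracket -> illegal
(7,4): flips 1 -> legal

Answer: (0,2) (2,1) (4,2) (5,7) (6,4) (7,4)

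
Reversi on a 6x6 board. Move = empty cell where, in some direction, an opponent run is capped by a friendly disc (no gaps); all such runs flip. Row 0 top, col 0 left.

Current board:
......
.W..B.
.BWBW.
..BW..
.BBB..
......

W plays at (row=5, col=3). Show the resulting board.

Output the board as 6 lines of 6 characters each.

Answer: ......
.W..B.
.BWBW.
..BW..
.BBW..
...W..

Derivation:
Place W at (5,3); scan 8 dirs for brackets.
Dir NW: opp run (4,2), next='.' -> no flip
Dir N: opp run (4,3) capped by W -> flip
Dir NE: first cell '.' (not opp) -> no flip
Dir W: first cell '.' (not opp) -> no flip
Dir E: first cell '.' (not opp) -> no flip
Dir SW: edge -> no flip
Dir S: edge -> no flip
Dir SE: edge -> no flip
All flips: (4,3)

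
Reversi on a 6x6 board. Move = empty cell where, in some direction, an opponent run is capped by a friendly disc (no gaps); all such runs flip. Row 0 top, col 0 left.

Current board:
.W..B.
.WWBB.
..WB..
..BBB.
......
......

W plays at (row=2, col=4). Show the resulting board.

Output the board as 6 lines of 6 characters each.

Place W at (2,4); scan 8 dirs for brackets.
Dir NW: opp run (1,3), next='.' -> no flip
Dir N: opp run (1,4) (0,4), next=edge -> no flip
Dir NE: first cell '.' (not opp) -> no flip
Dir W: opp run (2,3) capped by W -> flip
Dir E: first cell '.' (not opp) -> no flip
Dir SW: opp run (3,3), next='.' -> no flip
Dir S: opp run (3,4), next='.' -> no flip
Dir SE: first cell '.' (not opp) -> no flip
All flips: (2,3)

Answer: .W..B.
.WWBB.
..WWW.
..BBB.
......
......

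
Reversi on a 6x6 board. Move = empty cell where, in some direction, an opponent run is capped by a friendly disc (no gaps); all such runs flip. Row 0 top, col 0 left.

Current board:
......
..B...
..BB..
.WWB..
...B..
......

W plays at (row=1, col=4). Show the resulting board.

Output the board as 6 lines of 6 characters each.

Answer: ......
..B.W.
..BW..
.WWB..
...B..
......

Derivation:
Place W at (1,4); scan 8 dirs for brackets.
Dir NW: first cell '.' (not opp) -> no flip
Dir N: first cell '.' (not opp) -> no flip
Dir NE: first cell '.' (not opp) -> no flip
Dir W: first cell '.' (not opp) -> no flip
Dir E: first cell '.' (not opp) -> no flip
Dir SW: opp run (2,3) capped by W -> flip
Dir S: first cell '.' (not opp) -> no flip
Dir SE: first cell '.' (not opp) -> no flip
All flips: (2,3)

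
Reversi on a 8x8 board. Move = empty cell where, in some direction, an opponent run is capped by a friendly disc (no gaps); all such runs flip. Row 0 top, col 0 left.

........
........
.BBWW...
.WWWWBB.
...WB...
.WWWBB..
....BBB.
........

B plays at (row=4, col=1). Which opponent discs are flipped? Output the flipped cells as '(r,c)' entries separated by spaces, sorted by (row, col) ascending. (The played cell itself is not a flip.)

Answer: (3,1)

Derivation:
Dir NW: first cell '.' (not opp) -> no flip
Dir N: opp run (3,1) capped by B -> flip
Dir NE: opp run (3,2) (2,3), next='.' -> no flip
Dir W: first cell '.' (not opp) -> no flip
Dir E: first cell '.' (not opp) -> no flip
Dir SW: first cell '.' (not opp) -> no flip
Dir S: opp run (5,1), next='.' -> no flip
Dir SE: opp run (5,2), next='.' -> no flip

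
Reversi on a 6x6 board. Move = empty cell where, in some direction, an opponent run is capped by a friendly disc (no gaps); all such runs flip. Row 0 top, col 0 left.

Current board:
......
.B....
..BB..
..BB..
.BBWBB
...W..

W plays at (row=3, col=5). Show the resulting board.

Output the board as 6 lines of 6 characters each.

Place W at (3,5); scan 8 dirs for brackets.
Dir NW: first cell '.' (not opp) -> no flip
Dir N: first cell '.' (not opp) -> no flip
Dir NE: edge -> no flip
Dir W: first cell '.' (not opp) -> no flip
Dir E: edge -> no flip
Dir SW: opp run (4,4) capped by W -> flip
Dir S: opp run (4,5), next='.' -> no flip
Dir SE: edge -> no flip
All flips: (4,4)

Answer: ......
.B....
..BB..
..BB.W
.BBWWB
...W..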